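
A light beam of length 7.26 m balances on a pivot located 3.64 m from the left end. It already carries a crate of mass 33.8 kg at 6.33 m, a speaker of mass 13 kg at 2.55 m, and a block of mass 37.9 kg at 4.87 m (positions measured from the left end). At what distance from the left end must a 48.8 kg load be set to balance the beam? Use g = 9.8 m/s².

Choose the pivot (at 3.64 m from the left end) as the axis so the support reaction has zero arm there.
Crate: 33.8 × 9.8 = 331.2 N down at 6.33 m → arm 2.69 m, τ = 331.2 × 2.69 = 890.9 N·m clockwise.
Speaker: 13 × 9.8 = 127.4 N down at 2.55 m → arm 1.09 m, τ = 127.4 × 1.09 = 138.9 N·m counterclockwise.
Block: 37.9 × 9.8 = 371.4 N down at 4.87 m → arm 1.23 m, τ = 371.4 × 1.23 = 456.8 N·m clockwise.
Net moment of existing loads = 1209 N·m clockwise.
The load weighs 48.8 × 9.8 = 478.2 N and must supply an equal counterclockwise moment, so its lever arm about the pivot is 1209 / 478.2 = 2.53 m.
That puts it at 3.64 − 2.53 = 1.11 m from the left end.

x ≈ 1.11 m from the left end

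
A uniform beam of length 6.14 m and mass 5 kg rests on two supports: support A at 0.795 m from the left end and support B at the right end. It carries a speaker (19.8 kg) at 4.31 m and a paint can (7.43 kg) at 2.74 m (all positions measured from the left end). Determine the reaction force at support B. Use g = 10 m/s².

Sum moments about support A (its reaction then has zero moment arm).
Beam weight: 5 × 10 = 50 N down at 3.07 m → arm 2.275 m, τ = 50 × 2.275 = 113.8 N·m clockwise.
Speaker: 19.8 × 10 = 198 N down at 4.31 m → arm 3.515 m, τ = 198 × 3.515 = 696 N·m clockwise.
Paint can: 7.43 × 10 = 74.3 N down at 2.74 m → arm 1.945 m, τ = 74.3 × 1.945 = 144.5 N·m clockwise.
Net load moment about support A = 954.3 N·m clockwise.
Reaction R at support B is upward at 6.14 m, arm 5.345 m → moment R × 5.345 counterclockwise.
Στ = 0 ⇒ R × 5.345 = 954.3 ⇒ R = 179 N.

R_B ≈ 179 N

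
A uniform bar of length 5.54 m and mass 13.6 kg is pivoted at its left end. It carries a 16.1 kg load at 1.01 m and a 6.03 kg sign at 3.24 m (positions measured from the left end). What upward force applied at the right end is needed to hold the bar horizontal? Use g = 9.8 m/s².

F ≈ 130 N

Taking torques about the left end:
Beam weight: 13.6 × 9.8 = 133.3 N down at 2.77 m → arm 2.77 m, τ = 133.3 × 2.77 = 369.2 N·m clockwise.
Load: 16.1 × 9.8 = 157.8 N down at 1.01 m → arm 1.01 m, τ = 157.8 × 1.01 = 159.4 N·m clockwise.
Sign: 6.03 × 9.8 = 59.09 N down at 3.24 m → arm 3.24 m, τ = 59.09 × 3.24 = 191.5 N·m clockwise.
Net moment of the loads = 720.1 N·m clockwise.
The upward force F acts at the right end, arm 5.54 m, giving F × 5.54 counterclockwise.
Στ = 0 ⇒ F × 5.54 = 720.1 ⇒ F = 720.1 / 5.54 = 130 N.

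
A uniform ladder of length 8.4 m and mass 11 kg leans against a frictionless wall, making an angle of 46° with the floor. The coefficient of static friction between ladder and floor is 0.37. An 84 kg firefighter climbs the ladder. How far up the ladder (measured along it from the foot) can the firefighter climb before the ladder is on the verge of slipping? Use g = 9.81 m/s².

Take moments about the foot of the ladder.
Ladder weight 11×9.81 = 107.9 N acts at 4.2 m along the ladder; its horizontal arm is 4.2·cos46° = 2.918 m → τ = 314.9 N·m clockwise.
Firefighter weight 84×9.81 = 824 N at distance d → arm d·cos46° → τ = 824·d·0.6947 clockwise.
Wall normal N at the top has arm L sinθ = 6.042 m counterclockwise, so Στ = 0 gives N·6.042 = 314.9 + 572.4·d.
ΣFy = 0 ⇒ N_floor = 931.9 N, so the maximum friction is μ_s·N_floor = 0.37×931.9 = 344.8 N. ΣFx = 0 ⇒ N_wall = f, so at the slipping point N = 344.8 N.
Substituting: 344.8×6.042 = 314.9 + 572.4·d ⇒ d = (2083 − 314.9) / 572.4 = 3.09 m.

d ≈ 3.09 m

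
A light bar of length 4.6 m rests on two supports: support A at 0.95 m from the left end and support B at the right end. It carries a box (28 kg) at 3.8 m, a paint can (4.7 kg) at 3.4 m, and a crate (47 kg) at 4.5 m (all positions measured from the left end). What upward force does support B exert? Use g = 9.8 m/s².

R_B ≈ 693 N

About support A:
Box: 28 × 9.8 = 274.4 N down at 3.8 m → arm 2.85 m, τ = 274.4 × 2.85 = 782 N·m clockwise.
Paint can: 4.7 × 9.8 = 46.06 N down at 3.4 m → arm 2.45 m, τ = 46.06 × 2.45 = 112.8 N·m clockwise.
Crate: 47 × 9.8 = 460.6 N down at 4.5 m → arm 3.55 m, τ = 460.6 × 3.55 = 1635 N·m clockwise.
Net load moment about support A = 2530 N·m clockwise.
Reaction R at support B is upward at 4.6 m, arm 3.65 m → moment R × 3.65 counterclockwise.
Setting net torque to zero: R × 3.65 = 2530 → R = 693 N.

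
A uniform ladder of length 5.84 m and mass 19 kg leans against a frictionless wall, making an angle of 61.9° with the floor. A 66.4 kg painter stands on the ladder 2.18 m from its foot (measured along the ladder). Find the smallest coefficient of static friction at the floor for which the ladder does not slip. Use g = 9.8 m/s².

μ_min ≈ 0.214

Sum moments about the foot of the ladder (the floor normal and friction both act there and drop out).
Ladder weight 19×9.8 = 186.2 N acts at 2.92 m along the ladder; its horizontal arm is 2.92·cos61.9° = 1.375 m → τ = 256 N·m clockwise.
Painter: 66.4×9.8 = 650.7 N at 2.18 m → arm 1.027 m → τ = 668.3 N·m clockwise.
Wall normal N acts horizontally at the top; its moment arm is the height L sinθ = 5.84·sin61.9° = 5.152 m, counterclockwise.
Στ = 0 ⇒ N × 5.152 = 924.3 ⇒ N = 179.4 N.
ΣFx = 0 ⇒ f = N_wall = 179.4 N. ΣFy = 0 ⇒ N_floor = 836.9 N.
μ_min = f / N_floor = 179.4 / 836.9 = 0.214.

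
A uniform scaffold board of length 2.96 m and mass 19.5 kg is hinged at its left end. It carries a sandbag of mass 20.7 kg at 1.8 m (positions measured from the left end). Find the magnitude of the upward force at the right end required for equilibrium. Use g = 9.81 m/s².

F ≈ 219 N

Take moments about the left end.
Beam weight: 19.5 × 9.81 = 191.3 N down at 1.48 m → arm 1.48 m, τ = 191.3 × 1.48 = 283.1 N·m clockwise.
Sandbag: 20.7 × 9.81 = 203.1 N down at 1.8 m → arm 1.8 m, τ = 203.1 × 1.8 = 365.6 N·m clockwise.
Net moment of the loads = 648.7 N·m clockwise.
The upward force F acts at the right end, arm 2.96 m, giving F × 2.96 counterclockwise.
Balancing moments: F × 2.96 = 648.7, giving F = 648.7 / 2.96 = 219 N.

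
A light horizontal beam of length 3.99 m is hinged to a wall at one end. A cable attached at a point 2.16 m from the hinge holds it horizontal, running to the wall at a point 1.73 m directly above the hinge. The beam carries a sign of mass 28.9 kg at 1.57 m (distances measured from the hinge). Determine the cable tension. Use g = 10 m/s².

T ≈ 336 N

About the hinge:
Sign: 28.9 × 10 = 289 N down at 1.57 m → arm 1.57 m, τ = 289 × 1.57 = 453.7 N·m clockwise.
Total clockwise load moment = 453.7 N·m.
The cable tension T acts at 2.16 m; only its component perpendicular to the beam, T sinθ, produces torque. sinθ = h/√(h²+d²) = 1.73/√(1.73²+2.16²) = 0.6251.
For rotational equilibrium, T × 2.16 × 0.6251 = 453.7, so T = 453.7 / 1.35 = 336 N.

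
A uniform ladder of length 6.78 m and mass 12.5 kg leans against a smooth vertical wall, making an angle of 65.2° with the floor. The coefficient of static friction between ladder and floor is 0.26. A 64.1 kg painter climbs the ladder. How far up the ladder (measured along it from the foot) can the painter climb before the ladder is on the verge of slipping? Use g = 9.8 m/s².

d ≈ 3.9 m

Take moments about the foot of the ladder.
Ladder weight 12.5×9.8 = 122.5 N acts at 3.39 m along the ladder; its horizontal arm is 3.39·cos65.2° = 1.422 m → τ = 174.2 N·m clockwise.
Painter weight 64.1×9.8 = 628.2 N at distance d → arm d·cos65.2° → τ = 628.2·d·0.4195 clockwise.
Wall normal N at the top has arm L sinθ = 6.155 m counterclockwise, so Στ = 0 gives N·6.155 = 174.2 + 263.5·d.
ΣFy = 0 ⇒ N_floor = 750.7 N, so the maximum friction is μ_s·N_floor = 0.26×750.7 = 195.2 N. ΣFx = 0 ⇒ N_wall = f, so at the slipping point N = 195.2 N.
Substituting: 195.2×6.155 = 174.2 + 263.5·d ⇒ d = (1201 − 174.2) / 263.5 = 3.9 m.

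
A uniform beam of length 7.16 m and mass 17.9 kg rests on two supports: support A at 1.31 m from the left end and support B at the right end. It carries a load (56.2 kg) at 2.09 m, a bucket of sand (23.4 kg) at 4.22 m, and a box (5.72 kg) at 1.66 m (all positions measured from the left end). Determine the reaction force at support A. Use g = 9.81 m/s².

R_A ≈ 753 N

Choose support B as the axis so its reaction then has zero moment arm.
Beam weight: 17.9 × 9.81 = 175.6 N down at 3.58 m → arm 3.58 m, τ = 175.6 × 3.58 = 628.6 N·m counterclockwise.
Load: 56.2 × 9.81 = 551.3 N down at 2.09 m → arm 5.07 m, τ = 551.3 × 5.07 = 2795 N·m counterclockwise.
Bucket of sand: 23.4 × 9.81 = 229.6 N down at 4.22 m → arm 2.94 m, τ = 229.6 × 2.94 = 675 N·m counterclockwise.
Box: 5.72 × 9.81 = 56.11 N down at 1.66 m → arm 5.5 m, τ = 56.11 × 5.5 = 308.6 N·m counterclockwise.
Net load moment about support B = 4407 N·m counterclockwise.
Reaction R at support A is upward at 1.31 m, arm 5.85 m → moment R × 5.85 clockwise.
For rotational equilibrium, R × 5.85 = 4407, so R = 753 N.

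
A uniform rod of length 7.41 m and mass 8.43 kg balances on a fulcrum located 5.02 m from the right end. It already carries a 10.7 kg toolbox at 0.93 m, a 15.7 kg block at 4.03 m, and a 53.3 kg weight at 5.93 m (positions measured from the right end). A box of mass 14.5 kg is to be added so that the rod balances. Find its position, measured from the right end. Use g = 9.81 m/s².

x ≈ 6.53 m from the right end

Taking torques about the fulcrum (at 5.02 m from the right end):
Beam weight: 8.43 × 9.81 = 82.7 N down at 3.705 m → arm 1.315 m, τ = 82.7 × 1.315 = 108.8 N·m clockwise.
Toolbox: 10.7 × 9.81 = 105 N down at 0.93 m → arm 4.09 m, τ = 105 × 4.09 = 429.4 N·m clockwise.
Block: 15.7 × 9.81 = 154 N down at 4.03 m → arm 0.99 m, τ = 154 × 0.99 = 152.5 N·m clockwise.
Weight: 53.3 × 9.81 = 522.9 N down at 5.93 m → arm 0.91 m, τ = 522.9 × 0.91 = 475.8 N·m counterclockwise.
Net moment of existing loads = 214.9 N·m clockwise.
The box weighs 14.5 × 9.81 = 142.2 N and must supply an equal counterclockwise moment, so its lever arm about the fulcrum is 214.9 / 142.2 = 1.51 m.
That puts it at 5.02 + 1.51 = 6.53 m from the right end.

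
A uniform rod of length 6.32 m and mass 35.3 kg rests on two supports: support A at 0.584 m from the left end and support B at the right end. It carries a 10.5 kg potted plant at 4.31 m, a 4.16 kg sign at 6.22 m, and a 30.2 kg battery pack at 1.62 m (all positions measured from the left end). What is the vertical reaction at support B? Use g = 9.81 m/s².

Choose support A as the axis so its reaction then has zero moment arm.
Beam weight: 35.3 × 9.81 = 346.3 N down at 3.16 m → arm 2.576 m, τ = 346.3 × 2.576 = 892.1 N·m clockwise.
Potted plant: 10.5 × 9.81 = 103 N down at 4.31 m → arm 3.726 m, τ = 103 × 3.726 = 383.8 N·m clockwise.
Sign: 4.16 × 9.81 = 40.81 N down at 6.22 m → arm 5.636 m, τ = 40.81 × 5.636 = 230 N·m clockwise.
Battery pack: 30.2 × 9.81 = 296.3 N down at 1.62 m → arm 1.036 m, τ = 296.3 × 1.036 = 307 N·m clockwise.
Net load moment about support A = 1813 N·m clockwise.
Reaction R at support B is upward at 6.32 m, arm 5.736 m → moment R × 5.736 counterclockwise.
Balancing moments: R × 5.736 = 1813, giving R = 316 N.

R_B ≈ 316 N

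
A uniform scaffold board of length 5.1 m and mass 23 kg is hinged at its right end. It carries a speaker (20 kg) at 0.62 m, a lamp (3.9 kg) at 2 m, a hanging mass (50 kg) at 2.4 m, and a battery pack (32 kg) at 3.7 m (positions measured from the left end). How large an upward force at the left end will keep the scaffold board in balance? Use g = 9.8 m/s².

F ≈ 654 N

About the right end:
Beam weight: 23 × 9.8 = 225.4 N down at 2.55 m → arm 2.55 m, τ = 225.4 × 2.55 = 574.8 N·m counterclockwise.
Speaker: 20 × 9.8 = 196 N down at 0.62 m → arm 4.48 m, τ = 196 × 4.48 = 878.1 N·m counterclockwise.
Lamp: 3.9 × 9.8 = 38.22 N down at 2 m → arm 3.1 m, τ = 38.22 × 3.1 = 118.5 N·m counterclockwise.
Hanging mass: 50 × 9.8 = 490 N down at 2.4 m → arm 2.7 m, τ = 490 × 2.7 = 1323 N·m counterclockwise.
Battery pack: 32 × 9.8 = 313.6 N down at 3.7 m → arm 1.4 m, τ = 313.6 × 1.4 = 439 N·m counterclockwise.
Net moment of the loads = 3333 N·m counterclockwise.
The upward force F acts at the left end, arm 5.1 m, giving F × 5.1 clockwise.
Στ = 0 ⇒ F × 5.1 = 3333 ⇒ F = 3333 / 5.1 = 654 N.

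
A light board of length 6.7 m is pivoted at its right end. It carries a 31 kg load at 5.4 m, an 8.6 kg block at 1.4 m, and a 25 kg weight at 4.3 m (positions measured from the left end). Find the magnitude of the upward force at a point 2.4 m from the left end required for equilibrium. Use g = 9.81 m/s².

Choose the right end as the axis so the unknown pivot reaction has zero arm there.
Load: 31 × 9.81 = 304.1 N down at 5.4 m → arm 1.3 m, τ = 304.1 × 1.3 = 395.3 N·m counterclockwise.
Block: 8.6 × 9.81 = 84.37 N down at 1.4 m → arm 5.3 m, τ = 84.37 × 5.3 = 447.2 N·m counterclockwise.
Weight: 25 × 9.81 = 245.2 N down at 4.3 m → arm 2.4 m, τ = 245.2 × 2.4 = 588.5 N·m counterclockwise.
Net moment of the loads = 1431 N·m counterclockwise.
The upward force F acts at a point 2.4 m from the left end, arm 4.3 m, giving F × 4.3 clockwise.
For rotational equilibrium, F × 4.3 = 1431, so F = 1431 / 4.3 = 333 N.

F ≈ 333 N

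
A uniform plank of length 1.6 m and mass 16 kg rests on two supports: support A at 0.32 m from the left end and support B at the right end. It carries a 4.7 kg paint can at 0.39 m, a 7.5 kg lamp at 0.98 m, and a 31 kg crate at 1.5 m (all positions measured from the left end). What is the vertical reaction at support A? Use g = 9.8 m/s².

Choose support B as the axis so its reaction then has zero moment arm.
Beam weight: 16 × 9.8 = 156.8 N down at 0.8 m → arm 0.8 m, τ = 156.8 × 0.8 = 125.4 N·m counterclockwise.
Paint can: 4.7 × 9.8 = 46.06 N down at 0.39 m → arm 1.21 m, τ = 46.06 × 1.21 = 55.73 N·m counterclockwise.
Lamp: 7.5 × 9.8 = 73.5 N down at 0.98 m → arm 0.62 m, τ = 73.5 × 0.62 = 45.57 N·m counterclockwise.
Crate: 31 × 9.8 = 303.8 N down at 1.5 m → arm 0.1 m, τ = 303.8 × 0.1 = 30.38 N·m counterclockwise.
Net load moment about support B = 257.1 N·m counterclockwise.
Reaction R at support A is upward at 0.32 m, arm 1.28 m → moment R × 1.28 clockwise.
For rotational equilibrium, R × 1.28 = 257.1, so R = 201 N.

R_A ≈ 201 N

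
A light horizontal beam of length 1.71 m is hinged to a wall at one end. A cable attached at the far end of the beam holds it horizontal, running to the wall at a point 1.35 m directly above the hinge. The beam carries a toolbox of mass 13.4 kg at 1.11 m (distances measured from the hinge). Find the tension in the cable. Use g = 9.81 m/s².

Choose the hinge as the axis so the unknown hinge reaction has zero arm there.
Toolbox: 13.4 × 9.81 = 131.5 N down at 1.11 m → arm 1.11 m, τ = 131.5 × 1.11 = 146 N·m clockwise.
Total clockwise load moment = 146 N·m.
The cable tension T acts at 1.71 m; only its component perpendicular to the beam, T sinθ, produces torque. sinθ = h/√(h²+d²) = 1.35/√(1.35²+1.71²) = 0.6196.
Balancing moments: T × 1.71 × 0.6196 = 146, giving T = 146 / 1.06 = 138 N.

T ≈ 138 N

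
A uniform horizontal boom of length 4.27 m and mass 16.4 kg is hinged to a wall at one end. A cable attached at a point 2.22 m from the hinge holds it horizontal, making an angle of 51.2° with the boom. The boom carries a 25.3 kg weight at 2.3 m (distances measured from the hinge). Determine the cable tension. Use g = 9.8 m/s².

Taking torques about the hinge:
Beam weight: 16.4 × 9.8 = 160.7 N down at 2.135 m → arm 2.135 m, τ = 160.7 × 2.135 = 343.1 N·m clockwise.
Weight: 25.3 × 9.8 = 247.9 N down at 2.3 m → arm 2.3 m, τ = 247.9 × 2.3 = 570.2 N·m clockwise.
Total clockwise load moment = 913.3 N·m.
The cable tension T acts at 2.22 m; only its component perpendicular to the boom, T sinθ, produces torque. sin 51.2° = 0.7793.
For rotational equilibrium, T × 2.22 × 0.7793 = 913.3, so T = 913.3 / 1.73 = 528 N.

T ≈ 528 N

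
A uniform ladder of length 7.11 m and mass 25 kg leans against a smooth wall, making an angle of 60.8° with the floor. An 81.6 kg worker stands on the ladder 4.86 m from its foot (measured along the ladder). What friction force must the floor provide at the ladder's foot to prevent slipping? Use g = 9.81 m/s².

f ≈ 374 N

Choose the foot of the ladder as the axis so the floor normal and friction both act there and drop out.
Ladder weight 25×9.81 = 245.2 N acts at 3.555 m along the ladder; its horizontal arm is 3.555·cos60.8° = 1.734 m → τ = 425.2 N·m clockwise.
Worker: 81.6×9.81 = 800.5 N at 4.86 m → arm 2.371 m → τ = 1898 N·m clockwise.
Wall normal N acts horizontally at the top; its moment arm is the height L sinθ = 7.11·sin60.8° = 6.206 m, counterclockwise.
Balancing moments: N × 6.206 = 2323, giving N = 374 N.
ΣFx = 0: friction at the foot balances the wall's push, so f = N_wall = 374 N.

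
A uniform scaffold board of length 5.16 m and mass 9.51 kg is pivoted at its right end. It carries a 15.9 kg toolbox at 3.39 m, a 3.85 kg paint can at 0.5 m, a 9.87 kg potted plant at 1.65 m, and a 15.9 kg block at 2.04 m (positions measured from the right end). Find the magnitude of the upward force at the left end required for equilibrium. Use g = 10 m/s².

F ≈ 250 N

About the right end:
Beam weight: 9.51 × 10 = 95.1 N down at 2.58 m → arm 2.58 m, τ = 95.1 × 2.58 = 245.4 N·m counterclockwise.
Toolbox: 15.9 × 10 = 159 N down at 3.39 m → arm 3.39 m, τ = 159 × 3.39 = 539 N·m counterclockwise.
Paint can: 3.85 × 10 = 38.5 N down at 0.5 m → arm 0.5 m, τ = 38.5 × 0.5 = 19.25 N·m counterclockwise.
Potted plant: 9.87 × 10 = 98.7 N down at 1.65 m → arm 1.65 m, τ = 98.7 × 1.65 = 162.9 N·m counterclockwise.
Block: 15.9 × 10 = 159 N down at 2.04 m → arm 2.04 m, τ = 159 × 2.04 = 324.4 N·m counterclockwise.
Net moment of the loads = 1291 N·m counterclockwise.
The upward force F acts at the left end, arm 5.16 m, giving F × 5.16 clockwise.
For rotational equilibrium, F × 5.16 = 1291, so F = 1291 / 5.16 = 250 N.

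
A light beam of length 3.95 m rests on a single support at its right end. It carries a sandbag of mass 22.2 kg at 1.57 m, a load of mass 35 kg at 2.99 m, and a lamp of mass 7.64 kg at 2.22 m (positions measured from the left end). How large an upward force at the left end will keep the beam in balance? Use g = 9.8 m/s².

F ≈ 247 N

Sum moments about the right end (the unknown pivot reaction has zero arm there).
Sandbag: 22.2 × 9.8 = 217.6 N down at 1.57 m → arm 2.38 m, τ = 217.6 × 2.38 = 517.9 N·m counterclockwise.
Load: 35 × 9.8 = 343 N down at 2.99 m → arm 0.96 m, τ = 343 × 0.96 = 329.3 N·m counterclockwise.
Lamp: 7.64 × 9.8 = 74.87 N down at 2.22 m → arm 1.73 m, τ = 74.87 × 1.73 = 129.5 N·m counterclockwise.
Net moment of the loads = 976.7 N·m counterclockwise.
The upward force F acts at the left end, arm 3.95 m, giving F × 3.95 clockwise.
Στ = 0 ⇒ F × 3.95 = 976.7 ⇒ F = 976.7 / 3.95 = 247 N.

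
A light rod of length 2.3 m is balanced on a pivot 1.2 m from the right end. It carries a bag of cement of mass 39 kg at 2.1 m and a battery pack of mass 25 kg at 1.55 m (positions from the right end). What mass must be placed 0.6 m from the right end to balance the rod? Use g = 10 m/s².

m ≈ 73.1 kg

Taking torques about the pivot (at 1.2 m from the right end):
Bag of cement: 39 × 10 = 390 N down at 2.1 m → arm 0.9 m, τ = 390 × 0.9 = 351 N·m counterclockwise.
Battery pack: 25 × 10 = 250 N down at 1.55 m → arm 0.35 m, τ = 250 × 0.35 = 87.5 N·m counterclockwise.
Net moment of known loads = 438.5 N·m counterclockwise.
An unknown mass m at 0.6 m has arm 0.6 m; its moment is m·g·0.6 clockwise.
Στ = 0 ⇒ m × 10 × 0.6 = 438.5 ⇒ m = 438.5 / (10 × 0.6) = 73.1 kg.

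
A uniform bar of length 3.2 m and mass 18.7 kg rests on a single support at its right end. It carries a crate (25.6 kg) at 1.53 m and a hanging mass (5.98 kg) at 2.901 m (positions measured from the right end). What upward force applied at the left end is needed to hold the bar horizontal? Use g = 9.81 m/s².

Choose the right end as the axis so the unknown pivot reaction has zero arm there.
Beam weight: 18.7 × 9.81 = 183.4 N down at 1.6 m → arm 1.6 m, τ = 183.4 × 1.6 = 293.4 N·m counterclockwise.
Crate: 25.6 × 9.81 = 251.1 N down at 1.53 m → arm 1.53 m, τ = 251.1 × 1.53 = 384.2 N·m counterclockwise.
Hanging mass: 5.98 × 9.81 = 58.66 N down at 2.901 m → arm 2.901 m, τ = 58.66 × 2.901 = 170.2 N·m counterclockwise.
Net moment of the loads = 847.8 N·m counterclockwise.
The upward force F acts at the left end, arm 3.2 m, giving F × 3.2 clockwise.
For rotational equilibrium, F × 3.2 = 847.8, so F = 847.8 / 3.2 = 265 N.

F ≈ 265 N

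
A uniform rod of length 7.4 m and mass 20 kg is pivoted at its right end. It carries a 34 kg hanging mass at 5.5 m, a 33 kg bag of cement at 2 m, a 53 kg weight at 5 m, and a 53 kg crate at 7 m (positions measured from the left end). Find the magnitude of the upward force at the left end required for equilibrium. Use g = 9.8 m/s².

F ≈ 616 N

About the right end:
Beam weight: 20 × 9.8 = 196 N down at 3.7 m → arm 3.7 m, τ = 196 × 3.7 = 725.2 N·m counterclockwise.
Hanging mass: 34 × 9.8 = 333.2 N down at 5.5 m → arm 1.9 m, τ = 333.2 × 1.9 = 633.1 N·m counterclockwise.
Bag of cement: 33 × 9.8 = 323.4 N down at 2 m → arm 5.4 m, τ = 323.4 × 5.4 = 1746 N·m counterclockwise.
Weight: 53 × 9.8 = 519.4 N down at 5 m → arm 2.4 m, τ = 519.4 × 2.4 = 1247 N·m counterclockwise.
Crate: 53 × 9.8 = 519.4 N down at 7 m → arm 0.4 m, τ = 519.4 × 0.4 = 207.8 N·m counterclockwise.
Net moment of the loads = 4559 N·m counterclockwise.
The upward force F acts at the left end, arm 7.4 m, giving F × 7.4 clockwise.
For rotational equilibrium, F × 7.4 = 4559, so F = 4559 / 7.4 = 616 N.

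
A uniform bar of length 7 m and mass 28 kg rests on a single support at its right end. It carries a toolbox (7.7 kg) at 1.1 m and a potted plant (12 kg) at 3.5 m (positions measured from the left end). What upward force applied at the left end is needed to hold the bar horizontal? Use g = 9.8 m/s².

F ≈ 260 N

Sum moments about the right end (the unknown pivot reaction has zero arm there).
Beam weight: 28 × 9.8 = 274.4 N down at 3.5 m → arm 3.5 m, τ = 274.4 × 3.5 = 960.4 N·m counterclockwise.
Toolbox: 7.7 × 9.8 = 75.46 N down at 1.1 m → arm 5.9 m, τ = 75.46 × 5.9 = 445.2 N·m counterclockwise.
Potted plant: 12 × 9.8 = 117.6 N down at 3.5 m → arm 3.5 m, τ = 117.6 × 3.5 = 411.6 N·m counterclockwise.
Net moment of the loads = 1817 N·m counterclockwise.
The upward force F acts at the left end, arm 7 m, giving F × 7 clockwise.
For rotational equilibrium, F × 7 = 1817, so F = 1817 / 7 = 260 N.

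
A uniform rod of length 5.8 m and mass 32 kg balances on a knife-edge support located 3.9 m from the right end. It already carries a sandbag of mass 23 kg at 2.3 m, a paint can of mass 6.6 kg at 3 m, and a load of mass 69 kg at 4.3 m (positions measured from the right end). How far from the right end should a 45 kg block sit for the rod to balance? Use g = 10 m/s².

Sum moments about the knife-edge support (at 3.9 m from the right end) (the support reaction has zero arm there).
Beam weight: 32 × 10 = 320 N down at 2.9 m → arm 1 m, τ = 320 × 1 = 320 N·m clockwise.
Sandbag: 23 × 10 = 230 N down at 2.3 m → arm 1.6 m, τ = 230 × 1.6 = 368 N·m clockwise.
Paint can: 6.6 × 10 = 66 N down at 3 m → arm 0.9 m, τ = 66 × 0.9 = 59.4 N·m clockwise.
Load: 69 × 10 = 690 N down at 4.3 m → arm 0.4 m, τ = 690 × 0.4 = 276 N·m counterclockwise.
Net moment of existing loads = 471.4 N·m clockwise.
The block weighs 45 × 10 = 450 N and must supply an equal counterclockwise moment, so its lever arm about the knife-edge support is 471.4 / 450 = 1.05 m.
That puts it at 3.9 + 1.05 = 4.95 m from the right end.

x ≈ 4.95 m from the right end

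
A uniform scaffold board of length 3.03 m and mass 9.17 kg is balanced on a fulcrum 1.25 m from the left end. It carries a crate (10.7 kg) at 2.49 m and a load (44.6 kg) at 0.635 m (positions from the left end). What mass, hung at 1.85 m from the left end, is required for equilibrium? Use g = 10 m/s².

Choose the fulcrum (at 1.25 m from the left end) as the axis so the support reaction has zero arm there.
Beam weight: 9.17 × 10 = 91.7 N down at 1.515 m → arm 0.265 m, τ = 91.7 × 0.265 = 24.3 N·m clockwise.
Crate: 10.7 × 10 = 107 N down at 2.49 m → arm 1.24 m, τ = 107 × 1.24 = 132.7 N·m clockwise.
Load: 44.6 × 10 = 446 N down at 0.635 m → arm 0.615 m, τ = 446 × 0.615 = 274.3 N·m counterclockwise.
Net moment of known loads = 117.3 N·m counterclockwise.
An unknown mass m at 1.85 m has arm 0.6 m; its moment is m·g·0.6 clockwise.
Setting net torque to zero: m × 10 × 0.6 = 117.3 → m = 117.3 / (10 × 0.6) = 19.6 kg.

m ≈ 19.6 kg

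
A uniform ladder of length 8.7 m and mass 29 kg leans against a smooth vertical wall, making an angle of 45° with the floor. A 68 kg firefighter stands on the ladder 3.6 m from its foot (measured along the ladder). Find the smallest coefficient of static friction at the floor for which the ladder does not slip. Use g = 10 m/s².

Take moments about the foot of the ladder.
Ladder weight 29×10 = 290 N acts at 4.35 m along the ladder; its horizontal arm is 4.35·cos45° = 3.076 m → τ = 892 N·m clockwise.
Firefighter: 68×10 = 680 N at 3.6 m → arm 2.546 m → τ = 1731 N·m clockwise.
Wall normal N acts horizontally at the top; its moment arm is the height L sinθ = 8.7·sin45° = 6.152 m, counterclockwise.
For rotational equilibrium, N × 6.152 = 2623, so N = 426.4 N.
ΣFx = 0 ⇒ f = N_wall = 426.4 N. ΣFy = 0 ⇒ N_floor = 970 N.
μ_min = f / N_floor = 426.4 / 970 = 0.44.

μ_min ≈ 0.44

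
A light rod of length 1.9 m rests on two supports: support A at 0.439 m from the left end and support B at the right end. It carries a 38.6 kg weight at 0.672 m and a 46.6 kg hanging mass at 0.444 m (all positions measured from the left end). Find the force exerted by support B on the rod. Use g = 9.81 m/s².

Choose support A as the axis so its reaction then has zero moment arm.
Weight: 38.6 × 9.81 = 378.7 N down at 0.672 m → arm 0.233 m, τ = 378.7 × 0.233 = 88.24 N·m clockwise.
Hanging mass: 46.6 × 9.81 = 457.1 N down at 0.444 m → arm 0.005 m, τ = 457.1 × 0.005 = 2.286 N·m clockwise.
Net load moment about support A = 90.53 N·m clockwise.
Reaction R at support B is upward at 1.9 m, arm 1.461 m → moment R × 1.461 counterclockwise.
For rotational equilibrium, R × 1.461 = 90.53, so R = 62 N.

R_B ≈ 62 N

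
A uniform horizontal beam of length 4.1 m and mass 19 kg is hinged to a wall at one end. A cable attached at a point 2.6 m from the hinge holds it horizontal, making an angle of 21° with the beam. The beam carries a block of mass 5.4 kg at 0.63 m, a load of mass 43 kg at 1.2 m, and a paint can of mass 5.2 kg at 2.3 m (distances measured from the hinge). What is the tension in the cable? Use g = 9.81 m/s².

Sum moments about the hinge (the unknown hinge reaction has zero arm there).
Beam weight: 19 × 9.81 = 186.4 N down at 2.05 m → arm 2.05 m, τ = 186.4 × 2.05 = 382.1 N·m clockwise.
Block: 5.4 × 9.81 = 52.97 N down at 0.63 m → arm 0.63 m, τ = 52.97 × 0.63 = 33.37 N·m clockwise.
Load: 43 × 9.81 = 421.8 N down at 1.2 m → arm 1.2 m, τ = 421.8 × 1.2 = 506.2 N·m clockwise.
Paint can: 5.2 × 9.81 = 51.01 N down at 2.3 m → arm 2.3 m, τ = 51.01 × 2.3 = 117.3 N·m clockwise.
Total clockwise load moment = 1039 N·m.
The cable tension T acts at 2.6 m; only its component perpendicular to the beam, T sinθ, produces torque. sin 21° = 0.3584.
Setting net torque to zero: T × 2.6 × 0.3584 = 1039 → T = 1039 / 0.9318 = 1120 N.

T ≈ 1120 N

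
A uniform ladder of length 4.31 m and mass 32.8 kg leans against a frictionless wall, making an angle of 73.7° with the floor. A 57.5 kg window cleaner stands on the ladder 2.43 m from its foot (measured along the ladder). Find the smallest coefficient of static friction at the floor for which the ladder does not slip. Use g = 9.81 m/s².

μ_min ≈ 0.158

Choose the foot of the ladder as the axis so the floor normal and friction both act there and drop out.
Ladder weight 32.8×9.81 = 321.8 N acts at 2.155 m along the ladder; its horizontal arm is 2.155·cos73.7° = 0.6048 m → τ = 194.6 N·m clockwise.
Window cleaner: 57.5×9.81 = 564.1 N at 2.43 m → arm 0.682 m → τ = 384.7 N·m clockwise.
Wall normal N acts horizontally at the top; its moment arm is the height L sinθ = 4.31·sin73.7° = 4.137 m, counterclockwise.
Balancing moments: N × 4.137 = 579.3, giving N = 140 N.
ΣFx = 0 ⇒ f = N_wall = 140 N. ΣFy = 0 ⇒ N_floor = 885.9 N.
μ_min = f / N_floor = 140 / 885.9 = 0.158.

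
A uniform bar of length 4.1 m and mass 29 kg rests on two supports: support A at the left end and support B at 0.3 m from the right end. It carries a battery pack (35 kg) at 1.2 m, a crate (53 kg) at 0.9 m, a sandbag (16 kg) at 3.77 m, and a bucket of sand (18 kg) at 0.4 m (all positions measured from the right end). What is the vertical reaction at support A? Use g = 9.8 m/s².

R_A ≈ 442 N

Take moments about support B.
Beam weight: 29 × 9.8 = 284.2 N down at 2.05 m → arm 1.75 m, τ = 284.2 × 1.75 = 497.3 N·m counterclockwise.
Battery pack: 35 × 9.8 = 343 N down at 1.2 m → arm 0.9 m, τ = 343 × 0.9 = 308.7 N·m counterclockwise.
Crate: 53 × 9.8 = 519.4 N down at 0.9 m → arm 0.6 m, τ = 519.4 × 0.6 = 311.6 N·m counterclockwise.
Sandbag: 16 × 9.8 = 156.8 N down at 3.77 m → arm 3.47 m, τ = 156.8 × 3.47 = 544.1 N·m counterclockwise.
Bucket of sand: 18 × 9.8 = 176.4 N down at 0.4 m → arm 0.1 m, τ = 176.4 × 0.1 = 17.64 N·m counterclockwise.
Net load moment about support B = 1679 N·m counterclockwise.
Reaction R at support A is upward at 4.1 m, arm 3.8 m → moment R × 3.8 clockwise.
Στ = 0 ⇒ R × 3.8 = 1679 ⇒ R = 442 N.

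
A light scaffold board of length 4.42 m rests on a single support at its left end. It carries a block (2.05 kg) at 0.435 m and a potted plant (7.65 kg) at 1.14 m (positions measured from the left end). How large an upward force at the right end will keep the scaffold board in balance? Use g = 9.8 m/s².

Taking torques about the left end:
Block: 2.05 × 9.8 = 20.09 N down at 0.435 m → arm 0.435 m, τ = 20.09 × 0.435 = 8.739 N·m clockwise.
Potted plant: 7.65 × 9.8 = 74.97 N down at 1.14 m → arm 1.14 m, τ = 74.97 × 1.14 = 85.47 N·m clockwise.
Net moment of the loads = 94.21 N·m clockwise.
The upward force F acts at the right end, arm 4.42 m, giving F × 4.42 counterclockwise.
Στ = 0 ⇒ F × 4.42 = 94.21 ⇒ F = 94.21 / 4.42 = 21.3 N.

F ≈ 21.3 N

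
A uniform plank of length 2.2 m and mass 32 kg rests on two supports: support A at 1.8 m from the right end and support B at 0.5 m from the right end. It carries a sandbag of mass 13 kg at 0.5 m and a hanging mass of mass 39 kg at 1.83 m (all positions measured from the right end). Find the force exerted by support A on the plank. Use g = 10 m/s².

R_A ≈ 547 N

Taking torques about support B:
Beam weight: 32 × 10 = 320 N down at 1.1 m → arm 0.6 m, τ = 320 × 0.6 = 192 N·m counterclockwise.
Sandbag: acts at the support B, moment arm 0 → no torque.
Hanging mass: 39 × 10 = 390 N down at 1.83 m → arm 1.33 m, τ = 390 × 1.33 = 518.7 N·m counterclockwise.
Net load moment about support B = 710.7 N·m counterclockwise.
Reaction R at support A is upward at 1.8 m, arm 1.3 m → moment R × 1.3 clockwise.
Balancing moments: R × 1.3 = 710.7, giving R = 547 N.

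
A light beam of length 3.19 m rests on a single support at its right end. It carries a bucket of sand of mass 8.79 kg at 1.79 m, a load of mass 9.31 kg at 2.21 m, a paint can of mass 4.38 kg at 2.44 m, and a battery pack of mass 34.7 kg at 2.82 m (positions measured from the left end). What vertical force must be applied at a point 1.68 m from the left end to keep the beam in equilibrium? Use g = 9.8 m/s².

F ≈ 244 N

Take moments about the right end.
Bucket of sand: 8.79 × 9.8 = 86.14 N down at 1.79 m → arm 1.4 m, τ = 86.14 × 1.4 = 120.6 N·m counterclockwise.
Load: 9.31 × 9.8 = 91.24 N down at 2.21 m → arm 0.98 m, τ = 91.24 × 0.98 = 89.42 N·m counterclockwise.
Paint can: 4.38 × 9.8 = 42.92 N down at 2.44 m → arm 0.75 m, τ = 42.92 × 0.75 = 32.19 N·m counterclockwise.
Battery pack: 34.7 × 9.8 = 340.1 N down at 2.82 m → arm 0.37 m, τ = 340.1 × 0.37 = 125.8 N·m counterclockwise.
Net moment of the loads = 368 N·m counterclockwise.
The upward force F acts at a point 1.68 m from the left end, arm 1.51 m, giving F × 1.51 clockwise.
Balancing moments: F × 1.51 = 368, giving F = 368 / 1.51 = 244 N.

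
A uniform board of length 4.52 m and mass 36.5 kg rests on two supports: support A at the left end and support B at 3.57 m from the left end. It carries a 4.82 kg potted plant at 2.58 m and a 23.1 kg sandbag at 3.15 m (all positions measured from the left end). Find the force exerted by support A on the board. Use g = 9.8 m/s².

Sum moments about support B (its reaction then has zero moment arm).
Beam weight: 36.5 × 9.8 = 357.7 N down at 2.26 m → arm 1.31 m, τ = 357.7 × 1.31 = 468.6 N·m counterclockwise.
Potted plant: 4.82 × 9.8 = 47.24 N down at 2.58 m → arm 0.99 m, τ = 47.24 × 0.99 = 46.77 N·m counterclockwise.
Sandbag: 23.1 × 9.8 = 226.4 N down at 3.15 m → arm 0.42 m, τ = 226.4 × 0.42 = 95.09 N·m counterclockwise.
Net load moment about support B = 610.5 N·m counterclockwise.
Reaction R at support A is upward at 0 m, arm 3.57 m → moment R × 3.57 clockwise.
Balancing moments: R × 3.57 = 610.5, giving R = 171 N.

R_A ≈ 171 N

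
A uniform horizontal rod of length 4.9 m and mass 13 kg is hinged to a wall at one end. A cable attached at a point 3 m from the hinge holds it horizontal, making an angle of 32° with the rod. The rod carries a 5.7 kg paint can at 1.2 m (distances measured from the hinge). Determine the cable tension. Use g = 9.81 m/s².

T ≈ 239 N

About the hinge:
Beam weight: 13 × 9.81 = 127.5 N down at 2.45 m → arm 2.45 m, τ = 127.5 × 2.45 = 312.4 N·m clockwise.
Paint can: 5.7 × 9.81 = 55.92 N down at 1.2 m → arm 1.2 m, τ = 55.92 × 1.2 = 67.1 N·m clockwise.
Total clockwise load moment = 379.5 N·m.
The cable tension T acts at 3 m; only its component perpendicular to the rod, T sinθ, produces torque. sin 32° = 0.5299.
Balancing moments: T × 3 × 0.5299 = 379.5, giving T = 379.5 / 1.59 = 239 N.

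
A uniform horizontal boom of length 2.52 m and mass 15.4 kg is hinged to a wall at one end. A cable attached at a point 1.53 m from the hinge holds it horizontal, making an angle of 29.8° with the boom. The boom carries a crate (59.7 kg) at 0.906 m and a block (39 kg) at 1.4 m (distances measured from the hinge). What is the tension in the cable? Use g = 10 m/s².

T ≈ 1680 N

Taking torques about the hinge:
Beam weight: 15.4 × 10 = 154 N down at 1.26 m → arm 1.26 m, τ = 154 × 1.26 = 194 N·m clockwise.
Crate: 59.7 × 10 = 597 N down at 0.906 m → arm 0.906 m, τ = 597 × 0.906 = 540.9 N·m clockwise.
Block: 39 × 10 = 390 N down at 1.4 m → arm 1.4 m, τ = 390 × 1.4 = 546 N·m clockwise.
Total clockwise load moment = 1281 N·m.
The cable tension T acts at 1.53 m; only its component perpendicular to the boom, T sinθ, produces torque. sin 29.8° = 0.497.
For rotational equilibrium, T × 1.53 × 0.497 = 1281, so T = 1281 / 0.7604 = 1680 N.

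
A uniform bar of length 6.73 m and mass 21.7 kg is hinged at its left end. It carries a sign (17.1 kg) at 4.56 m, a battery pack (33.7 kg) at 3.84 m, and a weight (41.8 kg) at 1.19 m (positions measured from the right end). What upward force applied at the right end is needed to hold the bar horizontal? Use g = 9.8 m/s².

Choose the left end as the axis so the unknown pivot reaction has zero arm there.
Beam weight: 21.7 × 9.8 = 212.7 N down at 3.365 m → arm 3.365 m, τ = 212.7 × 3.365 = 715.7 N·m clockwise.
Sign: 17.1 × 9.8 = 167.6 N down at 4.56 m → arm 2.17 m, τ = 167.6 × 2.17 = 363.7 N·m clockwise.
Battery pack: 33.7 × 9.8 = 330.3 N down at 3.84 m → arm 2.89 m, τ = 330.3 × 2.89 = 954.6 N·m clockwise.
Weight: 41.8 × 9.8 = 409.6 N down at 1.19 m → arm 5.54 m, τ = 409.6 × 5.54 = 2269 N·m clockwise.
Net moment of the loads = 4303 N·m clockwise.
The upward force F acts at the right end, arm 6.73 m, giving F × 6.73 counterclockwise.
For rotational equilibrium, F × 6.73 = 4303, so F = 4303 / 6.73 = 639 N.

F ≈ 639 N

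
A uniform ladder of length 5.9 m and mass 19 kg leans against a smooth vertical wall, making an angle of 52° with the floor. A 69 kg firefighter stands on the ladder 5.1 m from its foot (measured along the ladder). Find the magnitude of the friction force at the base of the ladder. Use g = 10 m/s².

Sum moments about the foot of the ladder (the floor normal and friction both act there and drop out).
Ladder weight 19×10 = 190 N acts at 2.95 m along the ladder; its horizontal arm is 2.95·cos52° = 1.816 m → τ = 345 N·m clockwise.
Firefighter: 69×10 = 690 N at 5.1 m → arm 3.14 m → τ = 2167 N·m clockwise.
Wall normal N acts horizontally at the top; its moment arm is the height L sinθ = 5.9·sin52° = 4.649 m, counterclockwise.
For rotational equilibrium, N × 4.649 = 2512, so N = 540 N.
ΣFx = 0: friction at the foot balances the wall's push, so f = N_wall = 540 N.

f ≈ 540 N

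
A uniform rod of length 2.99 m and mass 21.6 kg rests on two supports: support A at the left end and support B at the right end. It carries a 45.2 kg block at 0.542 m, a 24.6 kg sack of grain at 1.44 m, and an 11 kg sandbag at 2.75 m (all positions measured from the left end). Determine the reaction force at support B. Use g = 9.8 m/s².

R_B ≈ 401 N

Choose support A as the axis so its reaction then has zero moment arm.
Beam weight: 21.6 × 9.8 = 211.7 N down at 1.495 m → arm 1.495 m, τ = 211.7 × 1.495 = 316.5 N·m clockwise.
Block: 45.2 × 9.8 = 443 N down at 0.542 m → arm 0.542 m, τ = 443 × 0.542 = 240.1 N·m clockwise.
Sack of grain: 24.6 × 9.8 = 241.1 N down at 1.44 m → arm 1.44 m, τ = 241.1 × 1.44 = 347.2 N·m clockwise.
Sandbag: 11 × 9.8 = 107.8 N down at 2.75 m → arm 2.75 m, τ = 107.8 × 2.75 = 296.4 N·m clockwise.
Net load moment about support A = 1200 N·m clockwise.
Reaction R at support B is upward at 2.99 m, arm 2.99 m → moment R × 2.99 counterclockwise.
For rotational equilibrium, R × 2.99 = 1200, so R = 401 N.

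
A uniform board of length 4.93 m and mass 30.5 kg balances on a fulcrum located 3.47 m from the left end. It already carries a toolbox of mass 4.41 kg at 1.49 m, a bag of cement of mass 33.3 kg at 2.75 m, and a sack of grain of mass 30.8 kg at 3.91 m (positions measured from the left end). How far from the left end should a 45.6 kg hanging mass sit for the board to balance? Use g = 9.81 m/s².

x ≈ 4.56 m from the left end

Choose the fulcrum (at 3.47 m from the left end) as the axis so the support reaction has zero arm there.
Beam weight: 30.5 × 9.81 = 299.2 N down at 2.465 m → arm 1.005 m, τ = 299.2 × 1.005 = 300.7 N·m counterclockwise.
Toolbox: 4.41 × 9.81 = 43.26 N down at 1.49 m → arm 1.98 m, τ = 43.26 × 1.98 = 85.65 N·m counterclockwise.
Bag of cement: 33.3 × 9.81 = 326.7 N down at 2.75 m → arm 0.72 m, τ = 326.7 × 0.72 = 235.2 N·m counterclockwise.
Sack of grain: 30.8 × 9.81 = 302.1 N down at 3.91 m → arm 0.44 m, τ = 302.1 × 0.44 = 132.9 N·m clockwise.
Net moment of existing loads = 488.6 N·m counterclockwise.
The hanging mass weighs 45.6 × 9.81 = 447.3 N and must supply an equal clockwise moment, so its lever arm about the fulcrum is 488.6 / 447.3 = 1.09 m.
That puts it at 3.47 + 1.09 = 4.56 m from the left end.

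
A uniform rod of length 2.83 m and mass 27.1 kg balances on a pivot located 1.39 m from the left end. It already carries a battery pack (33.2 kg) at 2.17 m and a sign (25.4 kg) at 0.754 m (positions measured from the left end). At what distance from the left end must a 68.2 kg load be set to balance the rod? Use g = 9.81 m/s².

x ≈ 1.24 m from the left end

Taking torques about the pivot (at 1.39 m from the left end):
Beam weight: 27.1 × 9.81 = 265.9 N down at 1.415 m → arm 0.025 m, τ = 265.9 × 0.025 = 6.647 N·m clockwise.
Battery pack: 33.2 × 9.81 = 325.7 N down at 2.17 m → arm 0.78 m, τ = 325.7 × 0.78 = 254 N·m clockwise.
Sign: 25.4 × 9.81 = 249.2 N down at 0.754 m → arm 0.636 m, τ = 249.2 × 0.636 = 158.5 N·m counterclockwise.
Net moment of existing loads = 102.1 N·m clockwise.
The load weighs 68.2 × 9.81 = 669 N and must supply an equal counterclockwise moment, so its lever arm about the pivot is 102.1 / 669 = 0.153 m.
That puts it at 1.39 − 0.153 = 1.24 m from the left end.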